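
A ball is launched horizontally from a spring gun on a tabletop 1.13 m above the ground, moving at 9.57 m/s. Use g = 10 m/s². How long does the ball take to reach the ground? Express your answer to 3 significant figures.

The horizontal speed doesn't affect the fall. With v_y0 = 0, h = ½ g t².
t = √(2 × 1.13 / 10) = √0.2260 = 0.475 s.

0.475 s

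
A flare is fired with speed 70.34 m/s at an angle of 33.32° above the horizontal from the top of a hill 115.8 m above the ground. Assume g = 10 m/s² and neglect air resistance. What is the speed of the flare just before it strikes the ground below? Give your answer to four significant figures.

85.23 m/s

v_x = 70.34 cos 33.32° = 58.777 m/s is unchanged throughout.
For the vertical component, v_y² = v_y0² + 2 g h = (38.639)² + 2×10×115.8 = 3809.0, so |v_y| = 61.717 m/s.
Impact speed = √(v_x² + v_y²) = √(3454.7 + 3809.0) = 85.23 m/s.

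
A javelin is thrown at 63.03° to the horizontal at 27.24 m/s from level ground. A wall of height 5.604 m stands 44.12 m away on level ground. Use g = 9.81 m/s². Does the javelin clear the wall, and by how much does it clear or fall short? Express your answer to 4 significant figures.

Yes — it clears the wall by 18.54 m.

v_x = 27.24 cos 63.03° = 12.354 m/s; v_y0 = 27.24 sin 63.03° = 24.277 m/s.
Time to reach the wall: t = 44.12 / 12.354 = 3.5713 s.
Height at that point: y = 24.277×3.5713 − 4.905×3.5713² = 24.141 m.
That is 24.141 − 5.604 = 18.54 m above the top of the wall, so the javelin clears it.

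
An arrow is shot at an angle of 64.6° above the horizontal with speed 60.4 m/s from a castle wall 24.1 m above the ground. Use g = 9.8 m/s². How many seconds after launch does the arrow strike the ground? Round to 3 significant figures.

11.6 s

Vertical component: v_y = 60.4 sin 64.6° = 54.56 m/s.
Taking up as positive with launch at y = 24.1 m, landing at y = 0: 0 = 24.1 + 54.56 t − ½(9.8) t².
Solving 4.900 t² − 54.56 t − 24.1 = 0 gives t = [54.56 + √(54.56² + 4·4.900·24.1)] / 9.800 = 11.6 s.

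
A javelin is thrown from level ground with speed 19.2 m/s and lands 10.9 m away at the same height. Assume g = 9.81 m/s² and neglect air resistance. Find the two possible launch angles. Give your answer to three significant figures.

Level-ground range: R = v₀² sin(2θ)/g ⇒ sin 2θ = R g / v₀² = 10.9×9.81/19.2² = 0.2901.
2θ = arcsin(0.2901) = 16.86° or 180° − 16.86° = 163.14°.
So θ = 8.43° or θ = 81.6°.

8.43° and 81.6°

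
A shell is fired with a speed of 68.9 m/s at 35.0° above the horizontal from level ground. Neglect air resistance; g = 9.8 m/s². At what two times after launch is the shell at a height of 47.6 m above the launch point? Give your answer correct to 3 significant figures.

1.47 s and 6.59 s

v_y0 = 68.9 sin 35.0° = 39.52 m/s.
Set y = v_y0 t − ½ g t² = 47.6: 4.900 t² − 39.52 t + 47.6 = 0.
t = [39.52 ± √(1562 − 933.0)] / 9.8 = (39.52 ± 25.08) / 9.8, giving t = 1.47 s or t = 6.59 s.
So the shell is at 47.6 m at t = 1.47 s (rising) and t = 6.59 s (falling).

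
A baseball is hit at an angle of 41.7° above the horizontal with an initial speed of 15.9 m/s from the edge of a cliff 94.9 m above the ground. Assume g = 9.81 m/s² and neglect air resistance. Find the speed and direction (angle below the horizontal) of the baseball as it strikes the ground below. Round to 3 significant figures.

46.0 m/s at 75.0° below the horizontal

v_x = 15.9 cos 41.7° = 11.87 m/s (constant).
|v_y| at impact = √((10.58)² + 2×9.81×94.9) = 44.43 m/s.
Speed = √(11.87² + 44.43²) = 46.0 m/s; angle = arctan(44.43/11.87) = 75.0° below horizontal.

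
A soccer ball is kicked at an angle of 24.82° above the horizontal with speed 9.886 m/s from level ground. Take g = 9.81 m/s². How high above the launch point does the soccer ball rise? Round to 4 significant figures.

0.8777 m

Vertical component of launch velocity: v_y = 9.886 sin 24.82° = 4.1498 m/s.
At the highest point the vertical velocity is zero, so v_y² = 2 g h_max.
h_max = (4.1498)² / (2 × 9.81) = 17.221 / 19.62 = 0.8777 m.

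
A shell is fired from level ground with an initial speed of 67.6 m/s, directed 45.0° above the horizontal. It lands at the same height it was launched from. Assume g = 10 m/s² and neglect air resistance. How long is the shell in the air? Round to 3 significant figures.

Vertical component: v_y = 67.6 sin 45.0° = 47.80 m/s.
For a projectile landing at launch height, time of flight is t = 2 v_y / g = 2 × 47.80 / 10 = 9.56 s.

9.56 s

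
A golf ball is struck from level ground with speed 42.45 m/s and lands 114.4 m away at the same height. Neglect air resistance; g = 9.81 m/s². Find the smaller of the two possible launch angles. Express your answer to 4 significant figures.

19.26°

Level-ground range: R = v₀² sin(2θ)/g ⇒ sin 2θ = R g / v₀² = 114.4×9.81/42.45² = 0.6228.
2θ = arcsin(0.6228) = 38.521° or 180° − 38.521° = 141.479°.
So θ = 19.26° or θ = 70.74°.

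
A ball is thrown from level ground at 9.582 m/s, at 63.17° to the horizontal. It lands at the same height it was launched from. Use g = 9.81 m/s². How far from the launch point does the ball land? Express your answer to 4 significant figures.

Components: v_x = 9.582 cos 63.17° = 4.3248 m/s, v_y = 9.582 sin 63.17° = 8.5505 m/s.
Time of flight (same landing height): t = 2 v_y / g = 2 × 8.5505 / 9.81 = 1.7432 s.
Range: R = v_x · t = 4.3248 × 1.7432 = 7.539 m.

7.539 m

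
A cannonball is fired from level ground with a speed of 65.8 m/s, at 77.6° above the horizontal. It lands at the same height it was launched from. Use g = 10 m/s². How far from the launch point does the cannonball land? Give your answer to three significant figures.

182 m

For level ground, R = v₀² sin(2θ) / g.
sin(2 × 77.6°) = sin 155.2° = 0.4195.
R = (65.8)² × 0.4195 / 10 = 182 m.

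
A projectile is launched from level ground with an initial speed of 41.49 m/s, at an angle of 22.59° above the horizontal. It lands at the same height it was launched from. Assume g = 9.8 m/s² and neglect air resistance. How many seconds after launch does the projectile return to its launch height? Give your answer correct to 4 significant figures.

Vertical component: v_y = 41.49 sin 22.59° = 15.938 m/s.
For a projectile landing at launch height, time of flight is t = 2 v_y / g = 2 × 15.938 / 9.8 = 3.253 s.

3.253 s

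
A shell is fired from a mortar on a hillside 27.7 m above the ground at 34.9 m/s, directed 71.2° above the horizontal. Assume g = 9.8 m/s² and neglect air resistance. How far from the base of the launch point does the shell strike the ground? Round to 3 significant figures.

Components: v_x = 34.9 cos 71.2° = 11.25 m/s, v_y = 34.9 sin 71.2° = 33.04 m/s.
Vertical: 0 = 27.7 + 33.04 t − ½(9.8) t² ⇒ 4.900 t² − 33.04 t − 27.7 = 0.
t = [33.04 + √(1092 + 542.9)] / 9.800 = 7.497 s.
Horizontal: R = v_x · t = 11.25 × 7.497 = 84.3 m.

84.3 m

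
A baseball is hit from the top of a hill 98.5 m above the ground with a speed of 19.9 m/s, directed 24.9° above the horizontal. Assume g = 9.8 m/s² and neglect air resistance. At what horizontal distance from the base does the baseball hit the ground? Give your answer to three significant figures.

Components: v_x = 19.9 cos 24.9° = 18.05 m/s, v_y = 19.9 sin 24.9° = 8.379 m/s.
Vertical: 0 = 98.5 + 8.379 t − ½(9.8) t² ⇒ 4.900 t² − 8.379 t − 98.5 = 0.
t = [8.379 + √(70.21 + 1931)] / 9.800 = 5.420 s.
Horizontal: R = v_x · t = 18.05 × 5.420 = 97.8 m.

97.8 m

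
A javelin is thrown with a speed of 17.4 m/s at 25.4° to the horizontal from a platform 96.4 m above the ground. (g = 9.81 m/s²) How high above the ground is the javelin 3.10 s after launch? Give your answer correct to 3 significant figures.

v_y0 = 17.4 sin 25.4° = 7.463 m/s.
y(t) = 96.4 + v_y0 t − ½ g t² = 96.4 + 7.463×3.10 − ½×9.81×3.10² = 72.4 m.

72.4 m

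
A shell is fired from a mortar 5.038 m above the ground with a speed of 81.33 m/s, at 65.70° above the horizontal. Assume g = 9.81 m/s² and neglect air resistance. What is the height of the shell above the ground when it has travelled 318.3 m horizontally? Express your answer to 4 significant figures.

v_x = 81.33 cos 65.70° = 33.468 m/s, v_y0 = 81.33 sin 65.70° = 74.124 m/s.
Time to reach x = 318.3 m: t = x / v_x = 318.3 / 33.468 = 9.5106 s.
y = 5.038 + v_y0 t − ½ g t² = 5.038 + 74.124×9.5106 − 4.905×9.5106² = 266.3 m.

266.3 m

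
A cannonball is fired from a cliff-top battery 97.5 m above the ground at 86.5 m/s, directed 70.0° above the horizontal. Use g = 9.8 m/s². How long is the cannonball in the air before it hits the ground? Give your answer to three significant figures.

Vertical component: v_y = 86.5 sin 70.0° = 81.28 m/s.
Taking up as positive with launch at y = 97.5 m, landing at y = 0: 0 = 97.5 + 81.28 t − ½(9.8) t².
Solving 4.900 t² − 81.28 t − 97.5 = 0 gives t = [81.28 + √(81.28² + 4·4.900·97.5)] / 9.800 = 17.7 s.

17.7 s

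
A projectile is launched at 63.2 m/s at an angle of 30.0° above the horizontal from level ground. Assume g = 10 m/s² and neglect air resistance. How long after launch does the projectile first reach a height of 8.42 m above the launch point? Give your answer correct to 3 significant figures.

v_y0 = 63.2 sin 30.0° = 31.60 m/s.
Set y = v_y0 t − ½ g t² = 8.42: 5.000 t² − 31.60 t + 8.42 = 0.
t = [31.60 ± √(998.6 − 168.4)] / 10 = (31.60 ± 28.81) / 10, giving t = 0.279 s or t = 6.04 s.
The projectile is on the way up at the first time, so t = 0.279 s.

0.279 s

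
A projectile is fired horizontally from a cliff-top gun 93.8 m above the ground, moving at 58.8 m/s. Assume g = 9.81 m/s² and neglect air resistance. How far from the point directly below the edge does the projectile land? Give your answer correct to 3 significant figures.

Initial vertical velocity is zero, so the fall time comes from h = ½ g t²: t = √(2 × 93.8 / 9.81) = 4.373 s.
Horizontal motion is uniform at 58.8 m/s, so x = 58.8 × 4.373 = 257 m.

257 m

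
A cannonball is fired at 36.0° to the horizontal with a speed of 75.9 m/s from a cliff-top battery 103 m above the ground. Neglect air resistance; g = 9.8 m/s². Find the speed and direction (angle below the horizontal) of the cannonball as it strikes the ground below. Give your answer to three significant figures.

88.2 m/s at 45.9° below the horizontal

v_x = 75.9 cos 36.0° = 61.40 m/s (constant).
|v_y| at impact = √((44.61)² + 2×9.8×103) = 63.32 m/s.
Speed = √(61.40² + 63.32²) = 88.2 m/s; angle = arctan(63.32/61.40) = 45.9° below horizontal.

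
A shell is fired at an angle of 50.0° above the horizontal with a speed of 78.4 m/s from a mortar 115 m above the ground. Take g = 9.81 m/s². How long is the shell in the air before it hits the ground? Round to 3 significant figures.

Vertical component: v_y = 78.4 sin 50.0° = 60.06 m/s.
Taking up as positive with launch at y = 115 m, landing at y = 0: 0 = 115 + 60.06 t − ½(9.81) t².
Solving 4.905 t² − 60.06 t − 115 = 0 gives t = [60.06 + √(60.06² + 4·4.905·115)] / 9.810 = 13.9 s.

13.9 s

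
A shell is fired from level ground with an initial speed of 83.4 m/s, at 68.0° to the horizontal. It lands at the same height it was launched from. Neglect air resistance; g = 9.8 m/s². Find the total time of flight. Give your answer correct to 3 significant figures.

15.8 s

Vertical component: v_y = 83.4 sin 68.0° = 77.33 m/s.
For a projectile landing at launch height, time of flight is t = 2 v_y / g = 2 × 77.33 / 9.8 = 15.8 s.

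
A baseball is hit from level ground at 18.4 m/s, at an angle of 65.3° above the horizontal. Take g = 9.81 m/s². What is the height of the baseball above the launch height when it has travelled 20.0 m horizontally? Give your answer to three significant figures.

10.3 m

v_x = 18.4 cos 65.3° = 7.689 m/s, v_y0 = 18.4 sin 65.3° = 16.72 m/s.
Time to reach x = 20.0 m: t = x / v_x = 20.0 / 7.689 = 2.601 s.
y = v_y0 t − ½ g t² = 16.72×2.601 − 4.905×2.601² = 10.3 m.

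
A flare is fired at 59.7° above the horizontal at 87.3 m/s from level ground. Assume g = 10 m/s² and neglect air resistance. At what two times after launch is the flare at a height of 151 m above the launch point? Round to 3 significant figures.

2.38 s and 12.7 s

v_y0 = 87.3 sin 59.7° = 75.37 m/s.
Set y = v_y0 t − ½ g t² = 151: 5.000 t² − 75.37 t + 151 = 0.
t = [75.37 ± √(5681 − 3020)] / 10 = (75.37 ± 51.58) / 10, giving t = 2.38 s or t = 12.7 s.
So the flare is at 151 m at t = 2.38 s (rising) and t = 12.7 s (falling).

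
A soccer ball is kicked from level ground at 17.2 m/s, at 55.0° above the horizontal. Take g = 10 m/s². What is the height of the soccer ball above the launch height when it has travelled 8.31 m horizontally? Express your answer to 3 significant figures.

8.32 m

v_x = 17.2 cos 55.0° = 9.866 m/s, v_y0 = 17.2 sin 55.0° = 14.09 m/s.
Time to reach x = 8.31 m: t = x / v_x = 8.31 / 9.866 = 0.8423 s.
y = v_y0 t − ½ g t² = 14.09×0.8423 − 5.000×0.8423² = 8.32 m.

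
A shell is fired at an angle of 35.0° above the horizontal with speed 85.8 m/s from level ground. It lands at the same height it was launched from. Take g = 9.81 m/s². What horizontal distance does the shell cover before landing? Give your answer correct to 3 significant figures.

For level ground, R = v₀² sin(2θ) / g.
sin(2 × 35.0°) = sin 70.00° = 0.9397.
R = (85.8)² × 0.9397 / 9.81 = 705 m.

705 m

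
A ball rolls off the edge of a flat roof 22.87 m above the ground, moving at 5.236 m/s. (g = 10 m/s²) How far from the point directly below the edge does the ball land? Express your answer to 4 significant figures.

Initial vertical velocity is zero, so the fall time comes from h = ½ g t²: t = √(2 × 22.87 / 10) = 2.1387 s.
Horizontal motion is uniform at 5.236 m/s, so x = 5.236 × 2.1387 = 11.20 m.

11.20 m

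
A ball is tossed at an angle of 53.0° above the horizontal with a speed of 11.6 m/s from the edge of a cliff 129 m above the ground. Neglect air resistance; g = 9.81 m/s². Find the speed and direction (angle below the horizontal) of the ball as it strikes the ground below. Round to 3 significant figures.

51.6 m/s at 82.2° below the horizontal

v_x = 11.6 cos 53.0° = 6.981 m/s (constant).
|v_y| at impact = √((9.264)² + 2×9.81×129) = 51.15 m/s.
Speed = √(6.981² + 51.15²) = 51.6 m/s; angle = arctan(51.15/6.981) = 82.2° below horizontal.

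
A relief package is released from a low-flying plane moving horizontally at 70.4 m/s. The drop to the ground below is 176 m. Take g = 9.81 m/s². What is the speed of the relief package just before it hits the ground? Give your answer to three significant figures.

91.7 m/s

Fall time: t = √(2 × 176 / 9.81) = 5.990 s.
At impact: v_x = 70.4 m/s (unchanged), v_y = g t = 9.81 × 5.990 = 58.76 m/s.
Speed = √(v_x² + v_y²) = √(4956 + 3453) = 91.7 m/s.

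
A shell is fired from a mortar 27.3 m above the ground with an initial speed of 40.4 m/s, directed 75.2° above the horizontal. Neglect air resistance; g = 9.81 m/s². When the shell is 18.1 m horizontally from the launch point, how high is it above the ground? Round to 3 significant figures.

v_x = 40.4 cos 75.2° = 10.32 m/s, v_y0 = 40.4 sin 75.2° = 39.06 m/s.
Time to reach x = 18.1 m: t = x / v_x = 18.1 / 10.32 = 1.754 s.
y = 27.3 + v_y0 t − ½ g t² = 27.3 + 39.06×1.754 − 4.905×1.754² = 80.7 m.

80.7 m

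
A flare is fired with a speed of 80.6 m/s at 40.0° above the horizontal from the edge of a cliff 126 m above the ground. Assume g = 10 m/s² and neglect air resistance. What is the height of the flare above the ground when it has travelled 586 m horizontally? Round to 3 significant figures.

167 m

v_x = 80.6 cos 40.0° = 61.74 m/s, v_y0 = 80.6 sin 40.0° = 51.81 m/s.
Time to reach x = 586 m: t = x / v_x = 586 / 61.74 = 9.491 s.
y = 126 + v_y0 t − ½ g t² = 126 + 51.81×9.491 − 5.000×9.491² = 167 m.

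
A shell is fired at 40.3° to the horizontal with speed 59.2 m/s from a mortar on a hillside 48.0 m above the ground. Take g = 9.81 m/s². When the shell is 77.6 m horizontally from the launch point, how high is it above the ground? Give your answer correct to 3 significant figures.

v_x = 59.2 cos 40.3° = 45.15 m/s, v_y0 = 59.2 sin 40.3° = 38.29 m/s.
Time to reach x = 77.6 m: t = x / v_x = 77.6 / 45.15 = 1.719 s.
y = 48.0 + v_y0 t − ½ g t² = 48.0 + 38.29×1.719 − 4.905×1.719² = 99.3 m.

99.3 m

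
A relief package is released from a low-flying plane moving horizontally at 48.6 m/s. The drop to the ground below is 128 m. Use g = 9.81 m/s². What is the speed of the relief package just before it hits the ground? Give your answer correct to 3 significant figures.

Fall time: t = √(2 × 128 / 9.81) = 5.108 s.
At impact: v_x = 48.6 m/s (unchanged), v_y = g t = 9.81 × 5.108 = 50.11 m/s.
Speed = √(v_x² + v_y²) = √(2362 + 2511) = 69.8 m/s.

69.8 m/s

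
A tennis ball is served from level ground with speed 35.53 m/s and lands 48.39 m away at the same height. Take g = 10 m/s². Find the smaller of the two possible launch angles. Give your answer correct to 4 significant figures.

11.27°

Level-ground range: R = v₀² sin(2θ)/g ⇒ sin 2θ = R g / v₀² = 48.39×10/35.53² = 0.3833.
2θ = arcsin(0.3833) = 22.538° or 180° − 22.538° = 157.462°.
So θ = 11.27° or θ = 78.73°.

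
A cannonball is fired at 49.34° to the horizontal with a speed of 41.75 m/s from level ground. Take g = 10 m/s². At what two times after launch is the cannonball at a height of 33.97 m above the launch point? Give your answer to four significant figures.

1.368 s and 4.966 s

v_y0 = 41.75 sin 49.34° = 31.671 m/s.
Set y = v_y0 t − ½ g t² = 33.97: 5.000 t² − 31.671 t + 33.97 = 0.
t = [31.671 ± √(1003.1 − 679.40)] / 10 = (31.671 ± 17.992) / 10, giving t = 1.368 s or t = 4.966 s.
So the cannonball is at 33.97 m at t = 1.368 s (rising) and t = 4.966 s (falling).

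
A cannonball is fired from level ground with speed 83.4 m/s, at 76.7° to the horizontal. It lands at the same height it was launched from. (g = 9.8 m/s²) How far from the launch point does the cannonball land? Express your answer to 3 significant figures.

318 m

Components: v_x = 83.4 cos 76.7° = 19.19 m/s, v_y = 83.4 sin 76.7° = 81.16 m/s.
Time of flight (same landing height): t = 2 v_y / g = 2 × 81.16 / 9.8 = 16.56 s.
Range: R = v_x · t = 19.19 × 16.56 = 318 m.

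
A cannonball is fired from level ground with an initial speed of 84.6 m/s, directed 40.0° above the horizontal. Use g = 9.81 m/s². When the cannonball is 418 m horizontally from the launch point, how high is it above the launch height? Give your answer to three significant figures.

147 m

v_x = 84.6 cos 40.0° = 64.81 m/s, v_y0 = 84.6 sin 40.0° = 54.38 m/s.
Time to reach x = 418 m: t = x / v_x = 418 / 64.81 = 6.450 s.
y = v_y0 t − ½ g t² = 54.38×6.450 − 4.905×6.450² = 147 m.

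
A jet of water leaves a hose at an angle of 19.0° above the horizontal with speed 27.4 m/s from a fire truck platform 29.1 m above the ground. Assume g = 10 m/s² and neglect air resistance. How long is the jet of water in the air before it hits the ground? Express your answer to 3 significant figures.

Vertical component: v_y = 27.4 sin 19.0° = 8.921 m/s.
Taking up as positive with launch at y = 29.1 m, landing at y = 0: 0 = 29.1 + 8.921 t − ½(10) t².
Solving 5.000 t² − 8.921 t − 29.1 = 0 gives t = [8.921 + √(8.921² + 4·5.000·29.1)] / 10.00 = 3.46 s.

3.46 s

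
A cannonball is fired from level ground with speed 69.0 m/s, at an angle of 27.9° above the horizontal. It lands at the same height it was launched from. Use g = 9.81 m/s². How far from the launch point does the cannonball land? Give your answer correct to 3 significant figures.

401 m

For level ground, R = v₀² sin(2θ) / g.
sin(2 × 27.9°) = sin 55.80° = 0.8271.
R = (69.0)² × 0.8271 / 9.81 = 401 m.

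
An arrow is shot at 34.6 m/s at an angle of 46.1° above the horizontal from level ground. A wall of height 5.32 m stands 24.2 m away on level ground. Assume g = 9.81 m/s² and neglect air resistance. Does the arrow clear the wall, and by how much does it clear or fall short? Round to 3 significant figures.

Yes — it clears the wall by 14.8 m.

v_x = 34.6 cos 46.1° = 23.99 m/s; v_y0 = 34.6 sin 46.1° = 24.93 m/s.
Time to reach the wall: t = 24.2 / 23.99 = 1.009 s.
Height at that point: y = 24.93×1.009 − 4.905×1.009² = 20.16 m.
That is 20.16 − 5.32 = 14.8 m above the top of the wall, so the arrow clears it.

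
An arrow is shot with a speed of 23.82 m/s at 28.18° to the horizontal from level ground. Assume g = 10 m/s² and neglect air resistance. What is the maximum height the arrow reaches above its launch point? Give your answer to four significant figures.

6.327 m

Vertical component of launch velocity: v_y = 23.82 sin 28.18° = 11.249 m/s.
At the highest point the vertical velocity is zero, so v_y² = 2 g h_max.
h_max = (11.249)² / (2 × 10) = 126.54 / 20.00 = 6.327 m.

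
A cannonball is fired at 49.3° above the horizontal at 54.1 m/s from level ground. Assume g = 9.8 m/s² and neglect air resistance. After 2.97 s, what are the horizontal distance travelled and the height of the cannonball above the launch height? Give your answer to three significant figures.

v_x = 54.1 cos 49.3° = 35.28 m/s; v_y0 = 54.1 sin 49.3° = 41.02 m/s.
x = v_x t = 35.28 × 2.97 = 105 m.
y = v_y0 t − ½ g t² = 41.02×2.97 − 4.900×2.97² = 78.6 m.

x = 105 m, y = 78.6 m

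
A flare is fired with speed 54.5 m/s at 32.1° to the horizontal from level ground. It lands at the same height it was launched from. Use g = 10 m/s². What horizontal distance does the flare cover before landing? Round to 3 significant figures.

For level ground, R = v₀² sin(2θ) / g.
sin(2 × 32.1°) = sin 64.20° = 0.9003.
R = (54.5)² × 0.9003 / 10 = 267 m.

267 m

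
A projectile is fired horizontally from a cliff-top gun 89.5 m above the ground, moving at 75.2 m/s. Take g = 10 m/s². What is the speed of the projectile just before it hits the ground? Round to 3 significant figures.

Fall time: t = √(2 × 89.5 / 10) = 4.231 s.
At impact: v_x = 75.2 m/s (unchanged), v_y = g t = 10 × 4.231 = 42.31 m/s.
Speed = √(v_x² + v_y²) = √(5655 + 1790) = 86.3 m/s.

86.3 m/s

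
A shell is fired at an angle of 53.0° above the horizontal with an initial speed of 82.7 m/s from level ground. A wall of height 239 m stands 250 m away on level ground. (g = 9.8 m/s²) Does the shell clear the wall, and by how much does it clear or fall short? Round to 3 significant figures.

v_x = 82.7 cos 53.0° = 49.77 m/s; v_y0 = 82.7 sin 53.0° = 66.05 m/s.
Time to reach the wall: t = 250 / 49.77 = 5.023 s.
Height at that point: y = 66.05×5.023 − 4.900×5.023² = 208.1 m.
That is 239 − 208.1 = 30.9 m below the top of the wall, so the shell does not clear it.

No — it falls 30.9 m short of clearing the wall.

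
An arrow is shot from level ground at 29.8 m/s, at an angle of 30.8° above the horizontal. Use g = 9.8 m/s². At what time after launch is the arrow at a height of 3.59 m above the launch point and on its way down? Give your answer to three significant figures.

v_y0 = 29.8 sin 30.8° = 15.26 m/s.
Set y = v_y0 t − ½ g t² = 3.59: 4.900 t² − 15.26 t + 3.59 = 0.
t = [15.26 ± √(232.9 − 70.36)] / 9.8 = (15.26 ± 12.75) / 9.8, giving t = 0.256 s or t = 2.86 s.
On the way down corresponds to the larger root: t = 2.86 s.

2.86 s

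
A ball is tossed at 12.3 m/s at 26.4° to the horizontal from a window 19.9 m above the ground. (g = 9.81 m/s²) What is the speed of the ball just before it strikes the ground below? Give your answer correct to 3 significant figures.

v_x = 12.3 cos 26.4° = 11.02 m/s is unchanged throughout.
For the vertical component, v_y² = v_y0² + 2 g h = (5.469)² + 2×9.81×19.9 = 420.3, so |v_y| = 20.50 m/s.
Impact speed = √(v_x² + v_y²) = √(121.4 + 420.3) = 23.3 m/s.

23.3 m/s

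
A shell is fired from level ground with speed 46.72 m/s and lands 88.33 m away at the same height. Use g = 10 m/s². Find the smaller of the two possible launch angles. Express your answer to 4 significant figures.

Level-ground range: R = v₀² sin(2θ)/g ⇒ sin 2θ = R g / v₀² = 88.33×10/46.72² = 0.4047.
2θ = arcsin(0.4047) = 23.872° or 180° − 23.872° = 156.128°.
So θ = 11.94° or θ = 78.06°.

11.94°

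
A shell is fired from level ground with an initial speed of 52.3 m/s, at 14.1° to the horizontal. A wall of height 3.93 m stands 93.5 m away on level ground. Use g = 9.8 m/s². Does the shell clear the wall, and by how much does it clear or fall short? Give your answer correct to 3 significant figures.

v_x = 52.3 cos 14.1° = 50.72 m/s; v_y0 = 52.3 sin 14.1° = 12.74 m/s.
Time to reach the wall: t = 93.5 / 50.72 = 1.843 s.
Height at that point: y = 12.74×1.843 − 4.900×1.843² = 6.836 m.
That is 6.836 − 3.93 = 2.91 m above the top of the wall, so the shell clears it.

Yes — it clears the wall by 2.91 m.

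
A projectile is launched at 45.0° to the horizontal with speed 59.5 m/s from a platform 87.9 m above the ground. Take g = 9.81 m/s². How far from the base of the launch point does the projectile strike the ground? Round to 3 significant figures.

434 m

Components: v_x = 59.5 cos 45.0° = 42.07 m/s, v_y = 59.5 sin 45.0° = 42.07 m/s.
Vertical: 0 = 87.9 + 42.07 t − ½(9.81) t² ⇒ 4.905 t² − 42.07 t − 87.9 = 0.
t = [42.07 + √(1770 + 1725)] / 9.810 = 10.31 s.
Horizontal: R = v_x · t = 42.07 × 10.31 = 434 m.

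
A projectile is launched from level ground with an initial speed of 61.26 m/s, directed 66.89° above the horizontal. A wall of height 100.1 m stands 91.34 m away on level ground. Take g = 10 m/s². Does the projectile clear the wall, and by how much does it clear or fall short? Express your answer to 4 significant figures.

v_x = 61.26 cos 66.89° = 24.044 m/s; v_y0 = 61.26 sin 66.89° = 56.344 m/s.
Time to reach the wall: t = 91.34 / 24.044 = 3.7989 s.
Height at that point: y = 56.344×3.7989 − 5.000×3.7989² = 141.89 m.
That is 141.89 − 100.1 = 41.79 m above the top of the wall, so the projectile clears it.

Yes — it clears the wall by 41.79 m.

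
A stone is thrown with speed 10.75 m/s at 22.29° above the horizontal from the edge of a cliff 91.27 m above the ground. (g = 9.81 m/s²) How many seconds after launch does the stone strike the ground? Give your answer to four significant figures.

4.749 s

Vertical component: v_y = 10.75 sin 22.29° = 4.0774 m/s.
Taking up as positive with launch at y = 91.27 m, landing at y = 0: 0 = 91.27 + 4.0774 t − ½(9.81) t².
Solving 4.905 t² − 4.0774 t − 91.27 = 0 gives t = [4.0774 + √(4.0774² + 4·4.905·91.27)] / 9.810 = 4.749 s.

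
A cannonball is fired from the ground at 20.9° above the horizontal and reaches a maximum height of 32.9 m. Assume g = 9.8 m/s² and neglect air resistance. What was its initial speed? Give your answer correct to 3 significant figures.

71.2 m/s

At maximum height v_y = 0, so (v₀ sin θ)² = 2 g H.
v₀ sin 20.9° = √(2 × 9.8 × 32.9) = 25.39 m/s.
v₀ = 25.39 / sin 20.9° = 25.39 / 0.3567 = 71.2 m/s.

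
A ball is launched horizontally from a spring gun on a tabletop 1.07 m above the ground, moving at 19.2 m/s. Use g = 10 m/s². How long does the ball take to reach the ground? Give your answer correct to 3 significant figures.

The horizontal speed doesn't affect the fall. With v_y0 = 0, h = ½ g t².
t = √(2 × 1.07 / 10) = √0.2140 = 0.463 s.

0.463 s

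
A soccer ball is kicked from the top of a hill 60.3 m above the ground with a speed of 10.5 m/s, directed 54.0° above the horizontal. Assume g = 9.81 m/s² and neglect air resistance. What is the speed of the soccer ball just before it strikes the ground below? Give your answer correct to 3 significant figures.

36.0 m/s

v_x = 10.5 cos 54.0° = 6.172 m/s is unchanged throughout.
For the vertical component, v_y² = v_y0² + 2 g h = (8.495)² + 2×9.81×60.3 = 1255, so |v_y| = 35.43 m/s.
Impact speed = √(v_x² + v_y²) = √(38.09 + 1255) = 36.0 m/s.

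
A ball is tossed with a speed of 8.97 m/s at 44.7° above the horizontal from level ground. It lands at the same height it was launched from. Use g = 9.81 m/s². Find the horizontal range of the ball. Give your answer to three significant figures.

For level ground, R = v₀² sin(2θ) / g.
sin(2 × 44.7°) = sin 89.40° = 0.9999.
R = (8.97)² × 0.9999 / 9.81 = 8.20 m.

8.20 m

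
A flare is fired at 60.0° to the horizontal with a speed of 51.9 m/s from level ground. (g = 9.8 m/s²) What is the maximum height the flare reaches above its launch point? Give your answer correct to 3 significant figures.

103 m

Vertical component of launch velocity: v_y = 51.9 sin 60.0° = 44.95 m/s.
At the highest point the vertical velocity is zero, so v_y² = 2 g h_max.
h_max = (44.95)² / (2 × 9.8) = 2021 / 19.60 = 103 m.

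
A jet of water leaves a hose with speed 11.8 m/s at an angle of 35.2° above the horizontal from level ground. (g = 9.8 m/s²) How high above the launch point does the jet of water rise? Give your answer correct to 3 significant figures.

Vertical component of launch velocity: v_y = 11.8 sin 35.2° = 6.802 m/s.
At the highest point the vertical velocity is zero, so v_y² = 2 g h_max.
h_max = (6.802)² / (2 × 9.8) = 46.27 / 19.60 = 2.36 m.

2.36 m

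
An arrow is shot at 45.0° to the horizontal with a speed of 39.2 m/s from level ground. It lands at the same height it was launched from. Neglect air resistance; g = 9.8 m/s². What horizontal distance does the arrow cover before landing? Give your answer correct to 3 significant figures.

For level ground, R = v₀² sin(2θ) / g.
sin(2 × 45.0°) = sin 90.00° = 1.000.
R = (39.2)² × 1.000 / 9.8 = 157 m.

157 m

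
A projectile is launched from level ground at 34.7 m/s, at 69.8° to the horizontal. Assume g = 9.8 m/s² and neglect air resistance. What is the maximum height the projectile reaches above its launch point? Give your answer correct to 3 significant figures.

Vertical component of launch velocity: v_y = 34.7 sin 69.8° = 32.57 m/s.
At the highest point the vertical velocity is zero, so v_y² = 2 g h_max.
h_max = (32.57)² / (2 × 9.8) = 1061 / 19.60 = 54.1 m.

54.1 m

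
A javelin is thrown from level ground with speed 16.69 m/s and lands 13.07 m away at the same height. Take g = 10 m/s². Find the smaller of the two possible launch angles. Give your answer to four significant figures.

Level-ground range: R = v₀² sin(2θ)/g ⇒ sin 2θ = R g / v₀² = 13.07×10/16.69² = 0.4692.
2θ = arcsin(0.4692) = 27.982° or 180° − 27.982° = 152.018°.
So θ = 13.99° or θ = 76.01°.

13.99°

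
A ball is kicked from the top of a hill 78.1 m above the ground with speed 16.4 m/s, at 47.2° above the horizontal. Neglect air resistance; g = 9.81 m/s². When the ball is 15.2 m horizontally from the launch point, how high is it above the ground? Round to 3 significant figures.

v_x = 16.4 cos 47.2° = 11.14 m/s, v_y0 = 16.4 sin 47.2° = 12.03 m/s.
Time to reach x = 15.2 m: t = x / v_x = 15.2 / 11.14 = 1.364 s.
y = 78.1 + v_y0 t − ½ g t² = 78.1 + 12.03×1.364 − 4.905×1.364² = 85.4 m.

85.4 m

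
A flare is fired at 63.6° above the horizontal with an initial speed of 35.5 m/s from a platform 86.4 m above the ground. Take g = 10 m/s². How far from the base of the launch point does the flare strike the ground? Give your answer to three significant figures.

Components: v_x = 35.5 cos 63.6° = 15.78 m/s, v_y = 35.5 sin 63.6° = 31.80 m/s.
Vertical: 0 = 86.4 + 31.80 t − ½(10) t² ⇒ 5.000 t² − 31.80 t − 86.4 = 0.
t = [31.80 + √(1011 + 1728)] / 10.00 = 8.414 s.
Horizontal: R = v_x · t = 15.78 × 8.414 = 133 m.

133 m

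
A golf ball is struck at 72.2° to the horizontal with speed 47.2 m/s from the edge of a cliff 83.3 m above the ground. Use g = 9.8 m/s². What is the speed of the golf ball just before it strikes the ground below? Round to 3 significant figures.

62.1 m/s

v_x = 47.2 cos 72.2° = 14.43 m/s is unchanged throughout.
For the vertical component, v_y² = v_y0² + 2 g h = (44.94)² + 2×9.8×83.3 = 3652, so |v_y| = 60.43 m/s.
Impact speed = √(v_x² + v_y²) = √(208.2 + 3652) = 62.1 m/s.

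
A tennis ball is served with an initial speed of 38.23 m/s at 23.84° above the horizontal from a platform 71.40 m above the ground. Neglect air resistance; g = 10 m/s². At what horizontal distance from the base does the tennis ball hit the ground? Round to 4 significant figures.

196.8 m

Components: v_x = 38.23 cos 23.84° = 34.968 m/s, v_y = 38.23 sin 23.84° = 15.452 m/s.
Vertical: 0 = 71.40 + 15.452 t − ½(10) t² ⇒ 5.000 t² − 15.452 t − 71.40 = 0.
t = [15.452 + √(238.76 + 1428.0)] / 10.00 = 5.6278 s.
Horizontal: R = v_x · t = 34.968 × 5.6278 = 196.8 m.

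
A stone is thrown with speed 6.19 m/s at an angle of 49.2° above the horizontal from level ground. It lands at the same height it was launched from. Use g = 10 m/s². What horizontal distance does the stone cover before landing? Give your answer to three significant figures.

Components: v_x = 6.19 cos 49.2° = 4.045 m/s, v_y = 6.19 sin 49.2° = 4.686 m/s.
Time of flight (same landing height): t = 2 v_y / g = 2 × 4.686 / 10 = 0.9372 s.
Range: R = v_x · t = 4.045 × 0.9372 = 3.79 m.

3.79 m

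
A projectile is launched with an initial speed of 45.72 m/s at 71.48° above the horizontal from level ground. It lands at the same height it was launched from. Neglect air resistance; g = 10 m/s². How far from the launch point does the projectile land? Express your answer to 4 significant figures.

Components: v_x = 45.72 cos 71.48° = 14.522 m/s, v_y = 45.72 sin 71.48° = 43.352 m/s.
Time of flight (same landing height): t = 2 v_y / g = 2 × 43.352 / 10 = 8.6704 s.
Range: R = v_x · t = 14.522 × 8.6704 = 125.9 m.

125.9 m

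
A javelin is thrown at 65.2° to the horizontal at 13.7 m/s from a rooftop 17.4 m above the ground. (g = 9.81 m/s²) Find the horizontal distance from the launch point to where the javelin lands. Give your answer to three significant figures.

20.3 m

Components: v_x = 13.7 cos 65.2° = 5.746 m/s, v_y = 13.7 sin 65.2° = 12.44 m/s.
Vertical: 0 = 17.4 + 12.44 t − ½(9.81) t² ⇒ 4.905 t² − 12.44 t − 17.4 = 0.
t = [12.44 + √(154.8 + 341.4)] / 9.810 = 3.539 s.
Horizontal: R = v_x · t = 5.746 × 3.539 = 20.3 m.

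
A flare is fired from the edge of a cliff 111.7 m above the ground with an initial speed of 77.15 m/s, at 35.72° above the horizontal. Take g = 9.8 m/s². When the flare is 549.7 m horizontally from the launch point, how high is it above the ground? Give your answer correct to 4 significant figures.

129.6 m

v_x = 77.15 cos 35.72° = 62.637 m/s, v_y0 = 77.15 sin 35.72° = 45.042 m/s.
Time to reach x = 549.7 m: t = x / v_x = 549.7 / 62.637 = 8.7760 s.
y = 111.7 + v_y0 t − ½ g t² = 111.7 + 45.042×8.7760 − 4.900×8.7760² = 129.6 m.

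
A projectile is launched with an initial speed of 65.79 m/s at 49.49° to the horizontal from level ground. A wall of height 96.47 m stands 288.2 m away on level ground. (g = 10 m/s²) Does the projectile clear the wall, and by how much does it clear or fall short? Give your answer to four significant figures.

v_x = 65.79 cos 49.49° = 42.736 m/s; v_y0 = 65.79 sin 49.49° = 50.020 m/s.
Time to reach the wall: t = 288.2 / 42.736 = 6.7437 s.
Height at that point: y = 50.020×6.7437 − 5.000×6.7437² = 109.93 m.
That is 109.93 − 96.47 = 13.46 m above the top of the wall, so the projectile clears it.

Yes — it clears the wall by 13.46 m.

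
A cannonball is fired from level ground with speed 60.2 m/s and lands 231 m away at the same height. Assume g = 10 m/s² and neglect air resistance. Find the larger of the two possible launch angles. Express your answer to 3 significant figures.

70.2°

Level-ground range: R = v₀² sin(2θ)/g ⇒ sin 2θ = R g / v₀² = 231×10/60.2² = 0.6374.
2θ = arcsin(0.6374) = 39.60° or 180° − 39.60° = 140.40°.
So θ = 19.8° or θ = 70.2°.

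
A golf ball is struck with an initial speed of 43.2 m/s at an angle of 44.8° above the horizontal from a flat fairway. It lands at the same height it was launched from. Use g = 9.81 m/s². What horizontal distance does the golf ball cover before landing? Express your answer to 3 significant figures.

190 m

Components: v_x = 43.2 cos 44.8° = 30.65 m/s, v_y = 43.2 sin 44.8° = 30.44 m/s.
Time of flight (same landing height): t = 2 v_y / g = 2 × 30.44 / 9.81 = 6.206 s.
Range: R = v_x · t = 30.65 × 6.206 = 190 m.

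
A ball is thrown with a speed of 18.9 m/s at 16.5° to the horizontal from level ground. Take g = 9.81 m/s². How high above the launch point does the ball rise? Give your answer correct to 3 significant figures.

1.47 m

Vertical component of launch velocity: v_y = 18.9 sin 16.5° = 5.368 m/s.
At the highest point the vertical velocity is zero, so v_y² = 2 g h_max.
h_max = (5.368)² / (2 × 9.81) = 28.82 / 19.62 = 1.47 m.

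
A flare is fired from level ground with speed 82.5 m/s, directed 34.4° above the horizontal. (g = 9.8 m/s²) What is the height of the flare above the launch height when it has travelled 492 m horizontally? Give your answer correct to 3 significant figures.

v_x = 82.5 cos 34.4° = 68.07 m/s, v_y0 = 82.5 sin 34.4° = 46.61 m/s.
Time to reach x = 492 m: t = x / v_x = 492 / 68.07 = 7.228 s.
y = v_y0 t − ½ g t² = 46.61×7.228 − 4.900×7.228² = 80.9 m.

80.9 m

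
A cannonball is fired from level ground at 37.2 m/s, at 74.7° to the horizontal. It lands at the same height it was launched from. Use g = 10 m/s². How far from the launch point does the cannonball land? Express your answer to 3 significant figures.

Components: v_x = 37.2 cos 74.7° = 9.816 m/s, v_y = 37.2 sin 74.7° = 35.88 m/s.
Time of flight (same landing height): t = 2 v_y / g = 2 × 35.88 / 10 = 7.176 s.
Range: R = v_x · t = 9.816 × 7.176 = 70.4 m.

70.4 m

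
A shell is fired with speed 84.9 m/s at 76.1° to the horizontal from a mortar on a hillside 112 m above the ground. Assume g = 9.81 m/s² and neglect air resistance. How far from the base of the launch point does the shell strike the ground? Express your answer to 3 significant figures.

Components: v_x = 84.9 cos 76.1° = 20.40 m/s, v_y = 84.9 sin 76.1° = 82.41 m/s.
Vertical: 0 = 112 + 82.41 t − ½(9.81) t² ⇒ 4.905 t² − 82.41 t − 112 = 0.
t = [82.41 + √(6791 + 2197)] / 9.810 = 18.06 s.
Horizontal: R = v_x · t = 20.40 × 18.06 = 368 m.

368 m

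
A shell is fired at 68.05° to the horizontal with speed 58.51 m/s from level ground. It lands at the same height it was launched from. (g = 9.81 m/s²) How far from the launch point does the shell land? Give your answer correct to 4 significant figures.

242.0 m

Components: v_x = 58.51 cos 68.05° = 21.871 m/s, v_y = 58.51 sin 68.05° = 54.269 m/s.
Time of flight (same landing height): t = 2 v_y / g = 2 × 54.269 / 9.81 = 11.064 s.
Range: R = v_x · t = 21.871 × 11.064 = 242.0 m.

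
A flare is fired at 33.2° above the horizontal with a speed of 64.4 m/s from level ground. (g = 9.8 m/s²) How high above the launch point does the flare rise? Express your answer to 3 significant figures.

Vertical component of launch velocity: v_y = 64.4 sin 33.2° = 35.26 m/s.
At the highest point the vertical velocity is zero, so v_y² = 2 g h_max.
h_max = (35.26)² / (2 × 9.8) = 1243 / 19.60 = 63.4 m.

63.4 m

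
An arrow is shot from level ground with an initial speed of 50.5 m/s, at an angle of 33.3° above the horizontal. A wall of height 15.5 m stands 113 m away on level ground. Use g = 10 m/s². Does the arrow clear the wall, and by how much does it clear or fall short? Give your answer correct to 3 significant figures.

Yes — it clears the wall by 22.9 m.

v_x = 50.5 cos 33.3° = 42.21 m/s; v_y0 = 50.5 sin 33.3° = 27.73 m/s.
Time to reach the wall: t = 113 / 42.21 = 2.677 s.
Height at that point: y = 27.73×2.677 − 5.000×2.677² = 38.40 m.
That is 38.40 − 15.5 = 22.9 m above the top of the wall, so the arrow clears it.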